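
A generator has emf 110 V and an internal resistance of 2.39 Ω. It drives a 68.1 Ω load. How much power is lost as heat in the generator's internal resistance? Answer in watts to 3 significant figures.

5.82 W

The internal resistance carries the same current as the load; P_int = I²r.
I = ε / (r + R) = 110 / (2.39 + 68.1) = 1.561 A
P_int = I² r = (1.561)² × 2.39 = 5.820 W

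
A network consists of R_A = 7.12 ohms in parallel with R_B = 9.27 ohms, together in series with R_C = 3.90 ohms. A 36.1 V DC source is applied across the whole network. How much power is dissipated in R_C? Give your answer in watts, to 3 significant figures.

80.9 W

First find R_p for the parallel pair, then treat R_p + R_C as a series loop.
R_p = (7.12×9.27)/(7.12+9.27) = 4.027 Ω
R_total = R_p + 3.90 = 4.027 + 3.90 = 7.927 Ω
I = V / R_total = 36.1 / 7.927 = 4.554 A
All the supply current flows through R_C; use P = I²R_C.
P_R_C = (4.554)² × 3.90 = 80.88 W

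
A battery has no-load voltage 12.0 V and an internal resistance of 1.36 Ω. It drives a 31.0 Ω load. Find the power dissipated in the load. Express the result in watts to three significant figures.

4.26 W

With r and R in series, I = ε/(r+R); the load dissipates I²R.
I = ε / (r + R) = 12.0 / (1.36 + 31.0) = 0.3708 A
P_load = I² R = (0.3708)² × 31.0 = 4.263 W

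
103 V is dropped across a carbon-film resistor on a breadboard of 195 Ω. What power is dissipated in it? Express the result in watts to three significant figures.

54.4 W

We know the drop across the element and its resistance — P = V²/R, one step.
P = (103 V)² / 195 Ω = 54.41 W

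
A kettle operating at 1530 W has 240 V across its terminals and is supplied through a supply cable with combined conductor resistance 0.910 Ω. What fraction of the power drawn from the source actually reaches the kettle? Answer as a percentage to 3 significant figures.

97.6 %

I = P / V = 1530 / 240 = 6.375 A through the supply cable.
P_line = I² R_line = (6.375)² × 0.910 = 36.98 W
P_source = P_load + P_line = 1530 + 36.98 = 1567 W
η = P_load / P_source = 1530 / 1567 = 0.9764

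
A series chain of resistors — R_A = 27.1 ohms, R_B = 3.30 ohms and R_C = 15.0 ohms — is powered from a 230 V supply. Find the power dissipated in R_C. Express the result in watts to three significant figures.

In a series string the same current flows through every resistor — find that current, then P = I²R for the one we want.
R_total = 27.1 + 3.30 + 15.0 = 45.40 Ω
I = V / R_total = 230 / 45.40 = 5.066 A
P_R_C = I² × R_C = (5.066)² × 15.0 = 385.0 W

385 W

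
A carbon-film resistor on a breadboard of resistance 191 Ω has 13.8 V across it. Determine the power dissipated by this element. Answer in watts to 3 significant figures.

V and R are stated; P = V²/R avoids computing the current.
P = (13.8 V)² / 191 Ω = 0.9971 W

0.997 W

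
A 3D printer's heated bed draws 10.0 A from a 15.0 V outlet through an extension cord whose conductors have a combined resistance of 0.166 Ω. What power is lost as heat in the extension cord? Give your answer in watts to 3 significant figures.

The extension cord and load are in series, so the same current flows in both; the loss is I²R_line.
The extension cord carries the full 10.0 A.
P_line = I² R_line = (10.00)² × 0.166 = 16.60 W

16.6 W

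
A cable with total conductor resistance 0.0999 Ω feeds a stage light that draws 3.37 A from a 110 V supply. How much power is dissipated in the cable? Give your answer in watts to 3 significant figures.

1.13 W

Line loss is just I²R for the cable — we know both I and R_line directly.
The cable carries the full 3.37 A.
P_line = I² R_line = (3.370)² × 0.0999 = 1.135 W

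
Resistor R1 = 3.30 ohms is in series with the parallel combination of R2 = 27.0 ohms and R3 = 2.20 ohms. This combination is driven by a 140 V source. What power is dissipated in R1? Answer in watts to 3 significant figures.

2270 W

Replace R2 and R3 with their parallel equivalent so the circuit becomes R1 in series with R_p.
R_p = (27.0×2.20)/(27.0+2.20) = 2.034 Ω
R_total = 3.30 + 2.034 = 5.334 Ω
I = V / R_total = 140 / 5.334 = 26.25 A
R1 is in the main series path, so its power is I²R1.
P_R1 = (26.25)² × 3.30 = 2273 W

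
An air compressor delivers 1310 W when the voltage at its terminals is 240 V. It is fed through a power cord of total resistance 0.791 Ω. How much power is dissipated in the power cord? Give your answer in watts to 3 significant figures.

Line loss is just I²R for the cable — we know both I and R_line directly.
I = P / V = 1310 / 240 = 5.458 A through the power cord.
P_line = I² R_line = (5.458)² × 0.791 = 23.57 W

23.6 W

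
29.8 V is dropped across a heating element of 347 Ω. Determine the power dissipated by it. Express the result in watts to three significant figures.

We know the drop across the element and its resistance — P = V²/R, one step.
P = (29.8 V)² / 347 Ω = 2.559 W

2.56 W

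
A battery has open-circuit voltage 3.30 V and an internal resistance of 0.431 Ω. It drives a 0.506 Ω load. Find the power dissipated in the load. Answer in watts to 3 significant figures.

Find the circuit current first, then P = I²R for the load (series elements share I).
I = ε / (r + R) = 3.30 / (0.431 + 0.506) = 3.522 A
P_load = I² R = (3.522)² × 0.506 = 6.276 W

6.28 W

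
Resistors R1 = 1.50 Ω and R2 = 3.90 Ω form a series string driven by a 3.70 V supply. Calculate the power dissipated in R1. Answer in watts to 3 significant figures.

0.704 W

In a series string the same current flows through every resistor — find that current, then P = I²R for the one we want.
R_total = 1.50 + 3.90 = 5.400 Ω
I = V / R_total = 3.70 / 5.400 = 0.6852 A
P_R1 = I² × R1 = (0.6852)² × 1.50 = 0.7042 W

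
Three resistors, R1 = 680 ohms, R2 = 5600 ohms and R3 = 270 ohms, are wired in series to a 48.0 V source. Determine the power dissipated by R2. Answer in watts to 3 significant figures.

0.301 W

The current is common to all series resistors; compute it, then apply P = I²R for the target.
R_total = 680 + 5600 + 270 = 6550 Ω
I = V / R_total = 48.0 / 6550 = 0.007328 A
P_R2 = I² × R2 = (0.007328)² × 5600 = 0.3007 W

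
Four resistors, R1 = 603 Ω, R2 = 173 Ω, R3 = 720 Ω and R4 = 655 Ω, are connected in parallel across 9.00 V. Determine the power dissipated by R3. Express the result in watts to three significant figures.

0.113 W

Parallel branches share the same voltage; P = V²/R gives the branch power in one step.
P_R3 = V² / R3 = (9.00)² / 720 Ω = 0.1125 W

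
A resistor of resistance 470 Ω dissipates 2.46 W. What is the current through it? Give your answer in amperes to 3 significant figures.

Rearranging the power relation for the two known quantities gives I = √(P / R).
I = √(2.46 / 470) = 0.07235 A

0.0723 A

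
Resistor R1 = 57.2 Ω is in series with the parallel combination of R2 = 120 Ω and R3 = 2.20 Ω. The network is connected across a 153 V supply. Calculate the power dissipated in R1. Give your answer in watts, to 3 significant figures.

Reduce the parallel pair to R_p first; the network is then a simple series string.
R_p = (120×2.20)/(120+2.20) = 2.160 Ω
R_total = 57.2 + 2.160 = 59.36 Ω
I = V / R_total = 153 / 59.36 = 2.577 A
R1 carries the full series current, so P = I²R.
P_R1 = (2.577)² × 57.2 = 380.0 W

380 W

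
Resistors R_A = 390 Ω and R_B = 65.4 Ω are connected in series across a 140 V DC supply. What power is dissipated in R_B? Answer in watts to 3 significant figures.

In a series string the same current flows through every resistor — find that current, then P = I²R for the one we want.
R_total = 390 + 65.4 = 455.4 Ω
I = V / R_total = 140 / 455.4 = 0.3074 A
P_R_B = I² × R_B = (0.3074)² × 65.4 = 6.181 W

6.18 W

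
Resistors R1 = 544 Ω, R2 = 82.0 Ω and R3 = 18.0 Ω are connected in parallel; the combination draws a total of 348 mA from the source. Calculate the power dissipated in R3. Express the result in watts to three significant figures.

The branches share the same voltage, but only the total current is given — find V from the equivalent resistance first.
1/R_eq = 1/544 + 1/82.0 + 1/18.0 ⇒ R_eq = 14.37 Ω
V = I_total × R_eq = 0.3480 × 14.37 = 5.001 V
P_R3 = V² / R3 = (5.001)² / 18.0 = 1.389 W

1.39 W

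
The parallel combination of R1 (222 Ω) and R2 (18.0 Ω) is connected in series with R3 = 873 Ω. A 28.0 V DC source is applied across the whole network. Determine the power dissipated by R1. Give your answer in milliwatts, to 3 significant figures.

Combine R1 and R2 into their parallel equivalent first, reducing the network to two series resistors.
R_p = (222×18.0)/(222+18.0) = 16.65 Ω
R_total = R_p + 873 = 16.65 + 873 = 889.6 Ω
I = V / R_total = 28.0 / 889.6 = 0.03147 A
Voltage across the parallel pair: V_p = I × R_p = 0.03147 × 16.65 = 0.5240 V
Use P = V²/R for R1 with V = V_p.
P_R1 = (0.5240)² / 222 = 0.001237 W

1.24 mW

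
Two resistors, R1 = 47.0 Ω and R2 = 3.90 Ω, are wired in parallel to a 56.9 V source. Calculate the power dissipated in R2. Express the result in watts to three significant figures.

830 W

Parallel branches share the same voltage; P = V²/R gives the branch power in one step.
P_R2 = V² / R2 = (56.9)² / 3.90 Ω = 830.2 W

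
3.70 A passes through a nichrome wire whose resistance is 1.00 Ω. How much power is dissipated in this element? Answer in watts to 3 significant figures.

13.7 W

Knowing I and R, the power is just I²R — no need to find V first.
P = (3.700 A)² × 1.00 Ω = 13.69 W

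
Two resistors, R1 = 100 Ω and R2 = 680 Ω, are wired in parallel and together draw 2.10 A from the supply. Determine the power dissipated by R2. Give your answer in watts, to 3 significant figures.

We need the common branch voltage; get it from I_total × R_eq, then P = V²/R for the branch.
1/R_eq = 1/100 + 1/680 ⇒ R_eq = 87.18 Ω
V = I_total × R_eq = 2.100 × 87.18 = 183.1 V
P_R2 = V² / R2 = (183.1)² / 680 = 49.29 W

49.3 W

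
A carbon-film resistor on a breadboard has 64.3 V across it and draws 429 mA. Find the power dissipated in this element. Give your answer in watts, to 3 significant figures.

With V and I both given, power follows immediately from P = V I.
P = 64.3 V × 0.4290 A = 27.58 W

27.6 W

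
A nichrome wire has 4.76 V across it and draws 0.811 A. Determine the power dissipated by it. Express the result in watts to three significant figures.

V and I are known directly — P = V I, no intermediate step needed.
P = 4.76 V × 0.8110 A = 3.860 W

3.86 W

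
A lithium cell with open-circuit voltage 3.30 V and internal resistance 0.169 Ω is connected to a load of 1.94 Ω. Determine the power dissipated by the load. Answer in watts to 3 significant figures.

4.75 W

Find the circuit current first, then P = I²R for the load (series elements share I).
I = ε / (r + R) = 3.30 / (0.169 + 1.94) = 1.565 A
P_load = I² R = (1.565)² × 1.94 = 4.750 W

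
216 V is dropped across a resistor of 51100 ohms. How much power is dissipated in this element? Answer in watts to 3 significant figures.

0.913 W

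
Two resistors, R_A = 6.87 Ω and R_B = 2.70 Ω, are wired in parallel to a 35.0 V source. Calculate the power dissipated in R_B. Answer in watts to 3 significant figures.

Parallel branches share the same voltage; P = V²/R gives the branch power in one step.
P_R_B = V² / R_B = (35.0)² / 2.70 Ω = 453.7 W

454 W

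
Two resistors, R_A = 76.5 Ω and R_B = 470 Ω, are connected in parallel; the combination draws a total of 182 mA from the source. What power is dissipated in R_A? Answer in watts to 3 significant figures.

1.87 W

We need the common branch voltage; get it from I_total × R_eq, then P = V²/R for the branch.
1/R_eq = 1/76.5 + 1/470 ⇒ R_eq = 65.79 Ω
V = I_total × R_eq = 0.1820 × 65.79 = 11.97 V
P_R_A = V² / R_A = (11.97)² / 76.5 = 1.874 W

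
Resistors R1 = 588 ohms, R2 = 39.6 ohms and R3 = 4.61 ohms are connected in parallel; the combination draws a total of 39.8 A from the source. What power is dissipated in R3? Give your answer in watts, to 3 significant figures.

Only the total current is stated, so first find the parallel equivalent to get the voltage across the combination.
1/R_eq = 1/588 + 1/39.6 + 1/4.61 ⇒ R_eq = 4.100 Ω
V = I_total × R_eq = 39.80 × 4.100 = 163.2 V
P_R3 = V² / R3 = (163.2)² / 4.61 = 5777 W

5780 W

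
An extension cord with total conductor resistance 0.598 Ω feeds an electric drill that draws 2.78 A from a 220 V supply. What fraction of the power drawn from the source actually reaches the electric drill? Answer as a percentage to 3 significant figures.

99.2 %

The extension cord carries the full 2.78 A.
P_line = I² R_line = (2.780)² × 0.598 = 4.622 W
P_source = V I = 220 × 2.780 = 611.6 W; P_load = 607.0 W
η = P_load / P_source = 607.0 / 611.6 = 0.9924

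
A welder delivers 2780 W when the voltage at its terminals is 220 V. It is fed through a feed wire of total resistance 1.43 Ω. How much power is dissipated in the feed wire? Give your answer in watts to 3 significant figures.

228 W

The feed wire and load are in series, so the same current flows in both; the loss is I²R_line.
I = P / V = 2780 / 220 = 12.64 A through the feed wire.
P_line = I² R_line = (12.64)² × 1.43 = 228.3 W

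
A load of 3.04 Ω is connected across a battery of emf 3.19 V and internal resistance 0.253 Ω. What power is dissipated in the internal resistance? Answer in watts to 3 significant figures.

0.237 W

The internal resistance carries the same current as the load; P_int = I²r.
I = ε / (r + R) = 3.19 / (0.253 + 3.04) = 0.9687 A
P_int = I² r = (0.9687)² × 0.253 = 0.2374 W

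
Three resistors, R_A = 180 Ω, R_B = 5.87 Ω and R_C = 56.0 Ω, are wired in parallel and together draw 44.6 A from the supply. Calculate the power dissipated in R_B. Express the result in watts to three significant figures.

Parallel branches share V, not I — compute V via R_eq, then use V²/R for the target branch.
1/R_eq = 1/180 + 1/5.87 + 1/56.0 ⇒ R_eq = 5.161 Ω
V = I_total × R_eq = 44.60 × 5.161 = 230.2 V
P_R_B = V² / R_B = (230.2)² / 5.87 = 9025 W

9030 W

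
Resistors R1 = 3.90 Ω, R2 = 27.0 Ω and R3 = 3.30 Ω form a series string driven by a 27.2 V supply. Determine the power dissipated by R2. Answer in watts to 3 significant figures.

Series elements share the same current, so find I first, then use P = I²R.
R_total = 3.90 + 27.0 + 3.30 = 34.20 Ω
I = V / R_total = 27.2 / 34.20 = 0.7953 A
P_R2 = I² × R2 = (0.7953)² × 27.0 = 17.08 W

17.1 W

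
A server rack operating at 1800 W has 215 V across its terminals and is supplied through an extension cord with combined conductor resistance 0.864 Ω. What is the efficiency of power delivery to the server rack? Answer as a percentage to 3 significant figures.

I = P / V = 1800 / 215 = 8.372 A through the extension cord.
P_line = I² R_line = (8.372)² × 0.864 = 60.56 W
P_source = P_load + P_line = 1800 + 60.56 = 1861 W
η = P_load / P_source = 1800 / 1861 = 0.9675

96.7 %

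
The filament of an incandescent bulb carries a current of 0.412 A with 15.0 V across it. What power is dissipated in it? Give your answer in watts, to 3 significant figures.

With V and I both given, power follows immediately from P = V I.
P = 15.0 V × 0.4120 A = 6.180 W

6.18 W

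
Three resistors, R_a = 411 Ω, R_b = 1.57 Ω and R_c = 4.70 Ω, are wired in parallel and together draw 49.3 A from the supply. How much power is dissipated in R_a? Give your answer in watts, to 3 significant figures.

8.14 W

We need the common branch voltage; get it from I_total × R_eq, then P = V²/R for the branch.
1/R_eq = 1/411 + 1/1.57 + 1/4.70 ⇒ R_eq = 1.174 Ω
V = I_total × R_eq = 49.30 × 1.174 = 57.85 V
P_R_a = V² / R_a = (57.85)² / 411 = 8.144 W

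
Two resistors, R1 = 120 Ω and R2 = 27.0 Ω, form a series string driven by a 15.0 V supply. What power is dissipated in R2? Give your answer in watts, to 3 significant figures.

The current is common to all series resistors; compute it, then apply P = I²R for the target.
R_total = 120 + 27.0 = 147.0 Ω
I = V / R_total = 15.0 / 147.0 = 0.1020 A
P_R2 = I² × R2 = (0.1020)² × 27.0 = 0.2811 W

0.281 W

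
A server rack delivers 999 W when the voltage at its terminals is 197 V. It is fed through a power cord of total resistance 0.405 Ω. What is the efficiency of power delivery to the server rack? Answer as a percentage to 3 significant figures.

I = P / V = 999 / 197 = 5.071 A through the power cord.
P_line = I² R_line = (5.071)² × 0.405 = 10.41 W
P_source = P_load + P_line = 999.0 + 10.41 = 1009 W
η = P_load / P_source = 999.0 / 1009 = 0.9897

99.0 %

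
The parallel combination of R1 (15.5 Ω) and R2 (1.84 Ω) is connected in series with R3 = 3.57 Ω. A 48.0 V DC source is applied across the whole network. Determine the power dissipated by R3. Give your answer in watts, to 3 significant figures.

302 W

First find R_p for the parallel pair, then treat R_p + R3 as a series loop.
R_p = (15.5×1.84)/(15.5+1.84) = 1.645 Ω
R_total = R_p + 3.57 = 1.645 + 3.57 = 5.215 Ω
I = V / R_total = 48.0 / 5.215 = 9.205 A
All the supply current flows through R3; use P = I²R3.
P_R3 = (9.205)² × 3.57 = 302.5 W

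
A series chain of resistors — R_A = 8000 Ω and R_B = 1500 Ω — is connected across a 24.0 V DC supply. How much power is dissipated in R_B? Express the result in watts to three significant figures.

0.00957 W

Every series element carries the same I. Get I from the total resistance, then P = I² × R_B.
R_total = 8000 + 1500 = 9500 Ω
I = V / R_total = 24.0 / 9500 = 0.002526 A
P_R_B = I² × R_B = (0.002526)² × 1500 = 0.009573 W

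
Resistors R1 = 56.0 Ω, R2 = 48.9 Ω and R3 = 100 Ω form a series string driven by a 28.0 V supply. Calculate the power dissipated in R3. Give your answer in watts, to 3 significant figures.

In a series string the same current flows through every resistor — find that current, then P = I²R for the one we want.
R_total = 56.0 + 48.9 + 100 = 204.9 Ω
I = V / R_total = 28.0 / 204.9 = 0.1367 A
P_R3 = I² × R3 = (0.1367)² × 100 = 1.867 W

1.87 W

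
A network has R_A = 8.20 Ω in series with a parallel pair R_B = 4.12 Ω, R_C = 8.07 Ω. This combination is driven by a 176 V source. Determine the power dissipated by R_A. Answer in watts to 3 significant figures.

2130 W

First combine the parallel branches into one equivalent R_p, then R_A + R_p is a series pair.
R_p = (4.12×8.07)/(4.12+8.07) = 2.728 Ω
R_total = 8.20 + 2.728 = 10.93 Ω
I = V / R_total = 176 / 10.93 = 16.11 A
R_A is in the main series path, so its power is I²R_A.
P_R_A = (16.11)² × 8.20 = 2127 W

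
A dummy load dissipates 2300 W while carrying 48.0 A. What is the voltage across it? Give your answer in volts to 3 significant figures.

47.9 V

The two known quantities fix the third via V = P / I.
V = 2300 / 48.00 = 47.92 V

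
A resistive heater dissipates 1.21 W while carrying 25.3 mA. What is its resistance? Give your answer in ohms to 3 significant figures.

1890 Ω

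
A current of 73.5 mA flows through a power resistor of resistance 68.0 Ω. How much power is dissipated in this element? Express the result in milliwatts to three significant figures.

367 mW

The current through and the resistance of the element are both given; use P = I²R.
P = (0.07350 A)² × 68.0 Ω = 0.3674 W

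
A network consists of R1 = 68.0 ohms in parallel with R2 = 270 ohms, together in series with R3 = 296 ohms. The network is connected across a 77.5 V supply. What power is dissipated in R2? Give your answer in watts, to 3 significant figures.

0.535 W

First find R_p for the parallel pair, then treat R_p + R3 as a series loop.
R_p = (68.0×270)/(68.0+270) = 54.32 Ω
R_total = R_p + 296 = 54.32 + 296 = 350.3 Ω
I = V / R_total = 77.5 / 350.3 = 0.2212 A
Voltage across the parallel pair: V_p = I × R_p = 0.2212 × 54.32 = 12.02 V
R2 sits across V_p; its power is V_p²/R.
P_R2 = (12.02)² / 270 = 0.5348 W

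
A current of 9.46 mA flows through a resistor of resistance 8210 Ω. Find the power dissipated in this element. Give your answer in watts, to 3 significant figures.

Knowing I and R, the power is just I²R — no need to find V first.
P = (0.009460 A)² × 8210 Ω = 0.7347 W

0.735 W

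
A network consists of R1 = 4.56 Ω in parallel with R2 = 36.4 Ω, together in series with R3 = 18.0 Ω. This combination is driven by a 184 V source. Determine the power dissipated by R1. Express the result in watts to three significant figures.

First find R_p for the parallel pair, then treat R_p + R3 as a series loop.
R_p = (4.56×36.4)/(4.56+36.4) = 4.052 Ω
R_total = R_p + 18.0 = 4.052 + 18.0 = 22.05 Ω
I = V / R_total = 184 / 22.05 = 8.344 A
Voltage across the parallel pair: V_p = I × R_p = 8.344 × 4.052 = 33.81 V
R1 has V_p across it, so P = V_p²/R1.
P_R1 = (33.81)² / 4.56 = 250.7 W

251 W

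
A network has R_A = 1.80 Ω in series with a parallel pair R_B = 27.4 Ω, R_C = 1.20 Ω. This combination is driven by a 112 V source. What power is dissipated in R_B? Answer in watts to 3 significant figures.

69.5 W

Replace R_B and R_C with their parallel equivalent so the circuit becomes R_A in series with R_p.
R_p = (27.4×1.20)/(27.4+1.20) = 1.150 Ω
R_total = 1.80 + 1.150 = 2.950 Ω
I = V / R_total = 112 / 2.950 = 37.97 A
Voltage across the parallel pair: V_p = I × R_p = 37.97 × 1.150 = 43.65 V
With V_p across R_B, its power is V_p²/R_B.
P_R_B = (43.65)² / 27.4 = 69.55 W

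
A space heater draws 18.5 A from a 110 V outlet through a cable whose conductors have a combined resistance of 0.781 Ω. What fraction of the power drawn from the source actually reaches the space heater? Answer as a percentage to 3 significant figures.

86.9 %

The cable carries the full 18.5 A.
P_line = I² R_line = (18.50)² × 0.781 = 267.3 W
P_source = V I = 110 × 18.50 = 2035 W; P_load = 1768 W
η = P_load / P_source = 1768 / 2035 = 0.8686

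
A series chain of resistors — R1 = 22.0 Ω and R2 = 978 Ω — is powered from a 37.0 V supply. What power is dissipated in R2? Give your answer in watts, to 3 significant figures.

Every series element carries the same I. Get I from the total resistance, then P = I² × R2.
R_total = 22.0 + 978 = 1000 Ω
I = V / R_total = 37.0 / 1000 = 0.03700 A
P_R2 = I² × R2 = (0.03700)² × 978 = 1.339 W

1.34 W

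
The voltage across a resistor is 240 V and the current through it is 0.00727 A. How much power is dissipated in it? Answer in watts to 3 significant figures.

Both the voltage across and the current through the element are known, so P = V I applies directly.
P = 240 V × 0.007270 A = 1.745 W

1.74 W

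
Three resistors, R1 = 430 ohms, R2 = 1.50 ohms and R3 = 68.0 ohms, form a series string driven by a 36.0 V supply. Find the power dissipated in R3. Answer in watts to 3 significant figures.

0.353 W

In a series string the same current flows through every resistor — find that current, then P = I²R for the one we want.
R_total = 430 + 1.50 + 68.0 = 499.5 Ω
I = V / R_total = 36.0 / 499.5 = 0.07207 A
P_R3 = I² × R3 = (0.07207)² × 68.0 = 0.3532 W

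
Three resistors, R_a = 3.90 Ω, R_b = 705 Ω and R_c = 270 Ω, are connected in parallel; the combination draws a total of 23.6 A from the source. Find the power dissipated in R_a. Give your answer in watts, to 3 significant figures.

2090 W

The branches share the same voltage, but only the total current is given — find V from the equivalent resistance first.
1/R_eq = 1/3.90 + 1/705 + 1/270 ⇒ R_eq = 3.824 Ω
V = I_total × R_eq = 23.60 × 3.824 = 90.24 V
P_R_a = V² / R_a = (90.24)² / 3.90 = 2088 W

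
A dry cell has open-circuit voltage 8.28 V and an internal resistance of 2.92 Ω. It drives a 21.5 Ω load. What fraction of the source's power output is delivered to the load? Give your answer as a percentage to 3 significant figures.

88.0 %

Both r and R carry the same current, so the power split is just the resistance split: η = R/(R+r).
η = R / (R + r) = 21.5 / (21.5 + 2.92) = 0.8804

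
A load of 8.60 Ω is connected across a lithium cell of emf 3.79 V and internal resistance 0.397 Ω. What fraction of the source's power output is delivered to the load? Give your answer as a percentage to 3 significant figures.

95.6 %

The source delivers εI, of which I²R reaches the load and I²r is lost; since I is common, η = R/(R+r).
η = R / (R + r) = 8.60 / (8.60 + 0.397) = 0.9559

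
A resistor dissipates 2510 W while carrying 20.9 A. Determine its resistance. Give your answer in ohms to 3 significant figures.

The two known quantities fix the third via R = P / I².
R = 2510 / (20.90)² = 5.746 Ω

5.75 Ω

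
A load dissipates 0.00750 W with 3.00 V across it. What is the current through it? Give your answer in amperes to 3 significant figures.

0.00250 A

Rearranging the power relation for the two known quantities gives I = P / V.
I = 0.00750 / 3.00 = 0.002500 A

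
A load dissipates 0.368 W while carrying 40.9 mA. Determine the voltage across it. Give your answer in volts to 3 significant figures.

Rearranging the power relation for the two known quantities gives V = P / I.
V = 0.368 / 0.04090 = 8.998 V

9.00 V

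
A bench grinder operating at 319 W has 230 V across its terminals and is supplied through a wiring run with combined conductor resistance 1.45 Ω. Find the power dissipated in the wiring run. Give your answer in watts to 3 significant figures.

The wiring run is a series resistance carrying the load current; its dissipation is I²R_line.
I = P / V = 319 / 230 = 1.387 A through the wiring run.
P_line = I² R_line = (1.387)² × 1.45 = 2.789 W

2.79 W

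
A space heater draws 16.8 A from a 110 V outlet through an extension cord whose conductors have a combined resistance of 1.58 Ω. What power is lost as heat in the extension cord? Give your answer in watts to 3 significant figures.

446 W

The extension cord and load are in series, so the same current flows in both; the loss is I²R_line.
The extension cord carries the full 16.8 A.
P_line = I² R_line = (16.80)² × 1.58 = 445.9 W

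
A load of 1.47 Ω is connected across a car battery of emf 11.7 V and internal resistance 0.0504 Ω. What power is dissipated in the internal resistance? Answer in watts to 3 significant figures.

The internal resistance carries the same current as the load; P_int = I²r.
I = ε / (r + R) = 11.7 / (0.0504 + 1.47) = 7.695 A
P_int = I² r = (7.695)² × 0.0504 = 2.985 W

2.98 W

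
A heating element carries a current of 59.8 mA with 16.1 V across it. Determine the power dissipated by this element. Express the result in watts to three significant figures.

0.963 W

With V and I both given, power follows immediately from P = V I.
P = 16.1 V × 0.05980 A = 0.9628 W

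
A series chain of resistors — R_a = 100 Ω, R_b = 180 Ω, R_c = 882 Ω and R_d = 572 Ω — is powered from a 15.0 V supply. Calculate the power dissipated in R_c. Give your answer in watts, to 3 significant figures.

0.0660 W

Every series element carries the same I. Get I from the total resistance, then P = I² × R_c.
R_total = 100 + 180 + 882 + 572 = 1734 Ω
I = V / R_total = 15.0 / 1734 = 0.008651 A
P_R_c = I² × R_c = (0.008651)² × 882 = 0.06600 W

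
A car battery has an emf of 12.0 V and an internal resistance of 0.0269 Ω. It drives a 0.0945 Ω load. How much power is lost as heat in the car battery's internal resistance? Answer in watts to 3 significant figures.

Internal loss is I²r, with I set by the total series resistance r+R.
I = ε / (r + R) = 12.0 / (0.0269 + 0.0945) = 98.85 A
P_int = I² r = (98.85)² × 0.0269 = 262.8 W

263 W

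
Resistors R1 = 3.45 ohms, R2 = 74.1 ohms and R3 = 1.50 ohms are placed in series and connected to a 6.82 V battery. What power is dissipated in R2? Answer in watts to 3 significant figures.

0.552 W

The current is common to all series resistors; compute it, then apply P = I²R for the target.
R_total = 3.45 + 74.1 + 1.50 = 79.05 Ω
I = V / R_total = 6.82 / 79.05 = 0.08627 A
P_R2 = I² × R2 = (0.08627)² × 74.1 = 0.5515 W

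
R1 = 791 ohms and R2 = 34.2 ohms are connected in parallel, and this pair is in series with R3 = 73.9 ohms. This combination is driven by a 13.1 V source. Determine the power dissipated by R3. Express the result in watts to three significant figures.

1.11 W

Collapse the R1‖R2 pair into one equivalent R_p; then R_p and R3 form a series string.
R_p = (791×34.2)/(791+34.2) = 32.78 Ω
R_total = R_p + 73.9 = 32.78 + 73.9 = 106.7 Ω
I = V / R_total = 13.1 / 106.7 = 0.1228 A
R3 carries the full series current, so P = I²R.
P_R3 = (0.1228)² × 73.9 = 1.114 W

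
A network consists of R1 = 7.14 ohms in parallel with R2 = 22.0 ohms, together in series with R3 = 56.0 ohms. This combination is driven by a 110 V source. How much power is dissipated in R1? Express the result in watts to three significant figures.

13.1 W

Collapse the R1‖R2 pair into one equivalent R_p; then R_p and R3 form a series string.
R_p = (7.14×22.0)/(7.14+22.0) = 5.391 Ω
R_total = R_p + 56.0 = 5.391 + 56.0 = 61.39 Ω
I = V / R_total = 110 / 61.39 = 1.792 A
Voltage across the parallel pair: V_p = I × R_p = 1.792 × 5.391 = 9.659 V
Use P = V²/R for R1 with V = V_p.
P_R1 = (9.659)² / 7.14 = 13.07 W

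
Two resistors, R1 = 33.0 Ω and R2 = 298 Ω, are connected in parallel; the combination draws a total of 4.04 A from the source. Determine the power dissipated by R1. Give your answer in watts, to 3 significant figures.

Parallel branches share V, not I — compute V via R_eq, then use V²/R for the target branch.
1/R_eq = 1/33.0 + 1/298 ⇒ R_eq = 29.71 Ω
V = I_total × R_eq = 4.040 × 29.71 = 120.0 V
P_R1 = V² / R1 = (120.0)² / 33.0 = 436.6 W

437 W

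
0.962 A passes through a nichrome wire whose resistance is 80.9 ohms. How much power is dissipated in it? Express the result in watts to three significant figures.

74.9 W

The current through and the resistance of the element are both given; use P = I²R.
P = (0.9620 A)² × 80.9 Ω = 74.87 W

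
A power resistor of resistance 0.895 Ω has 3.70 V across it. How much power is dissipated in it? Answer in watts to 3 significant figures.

V and R are stated; P = V²/R avoids computing the current.
P = (3.70 V)² / 0.895 Ω = 15.30 W

15.3 W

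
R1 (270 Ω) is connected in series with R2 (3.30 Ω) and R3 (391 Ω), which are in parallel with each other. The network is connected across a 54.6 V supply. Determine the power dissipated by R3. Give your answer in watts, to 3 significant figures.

Collapse R2‖R3 to a single equivalent, reducing the network to two series elements.
R_p = (3.30×391)/(3.30+391) = 3.272 Ω
R_total = 270 + 3.272 = 273.3 Ω
I = V / R_total = 54.6 / 273.3 = 0.1998 A
Voltage across the parallel pair: V_p = I × R_p = 0.1998 × 3.272 = 0.6538 V
With V_p across R3, its power is V_p²/R3.
P_R3 = (0.6538)² / 391 = 0.001093 W

0.00109 W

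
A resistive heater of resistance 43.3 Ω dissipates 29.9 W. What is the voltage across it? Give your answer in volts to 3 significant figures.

From P = V I = I²R = V²/R, with the two given quantities we get V = √(P R).
V = √(29.9 × 43.3) = 35.98 V

36.0 V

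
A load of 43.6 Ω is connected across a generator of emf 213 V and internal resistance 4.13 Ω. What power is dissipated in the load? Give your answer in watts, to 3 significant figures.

With r and R in series, I = ε/(r+R); the load dissipates I²R.
I = ε / (r + R) = 213 / (4.13 + 43.6) = 4.463 A
P_load = I² R = (4.463)² × 43.6 = 868.3 W

868 W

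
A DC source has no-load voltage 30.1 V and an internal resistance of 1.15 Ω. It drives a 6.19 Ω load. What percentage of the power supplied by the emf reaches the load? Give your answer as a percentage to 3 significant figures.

Both r and R carry the same current, so the power split is just the resistance split: η = R/(R+r).
η = R / (R + r) = 6.19 / (6.19 + 1.15) = 0.8433

84.3 %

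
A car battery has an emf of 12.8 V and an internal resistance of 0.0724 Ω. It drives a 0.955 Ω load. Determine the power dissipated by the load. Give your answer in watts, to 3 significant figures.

The internal resistance and the load are in series, so the same I flows through both; get I from ε/(r+R), then I²R for the load.
I = ε / (r + R) = 12.8 / (0.0724 + 0.955) = 12.46 A
P_load = I² R = (12.46)² × 0.955 = 148.2 W

148 W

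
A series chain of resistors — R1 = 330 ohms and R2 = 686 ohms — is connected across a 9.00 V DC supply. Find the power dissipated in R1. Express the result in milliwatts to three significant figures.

Series elements share the same current, so find I first, then use P = I²R.
R_total = 330 + 686 = 1016 Ω
I = V / R_total = 9.00 / 1016 = 0.008858 A
P_R1 = I² × R1 = (0.008858)² × 330 = 0.02589 W

25.9 mW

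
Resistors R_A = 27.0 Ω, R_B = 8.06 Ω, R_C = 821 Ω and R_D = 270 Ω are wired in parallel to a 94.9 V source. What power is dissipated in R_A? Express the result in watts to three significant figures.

Every branch has 94.9 V across it, so for R_A the power is simply V²/R.
P_R_A = V² / R_A = (94.9)² / 27.0 Ω = 333.6 W

334 W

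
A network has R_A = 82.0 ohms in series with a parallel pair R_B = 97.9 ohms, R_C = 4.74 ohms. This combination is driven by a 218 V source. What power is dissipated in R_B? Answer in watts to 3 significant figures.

1.33 W

Collapse R_B‖R_C to a single equivalent, reducing the network to two series elements.
R_p = (97.9×4.74)/(97.9+4.74) = 4.521 Ω
R_total = 82.0 + 4.521 = 86.52 Ω
I = V / R_total = 218 / 86.52 = 2.520 A
Voltage across the parallel pair: V_p = I × R_p = 2.520 × 4.521 = 11.39 V
R_B sees V_p directly, so P = V_p² / R_B.
P_R_B = (11.39)² / 97.9 = 1.325 W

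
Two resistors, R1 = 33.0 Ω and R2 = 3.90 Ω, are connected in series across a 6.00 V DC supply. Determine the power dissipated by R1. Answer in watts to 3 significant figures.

Series elements share the same current, so find I first, then use P = I²R.
R_total = 33.0 + 3.90 = 36.90 Ω
I = V / R_total = 6.00 / 36.90 = 0.1626 A
P_R1 = I² × R1 = (0.1626)² × 33.0 = 0.8725 W

0.872 W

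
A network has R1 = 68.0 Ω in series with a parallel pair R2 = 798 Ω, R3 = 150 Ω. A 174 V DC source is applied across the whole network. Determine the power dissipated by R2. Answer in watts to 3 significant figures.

Collapse R2‖R3 to a single equivalent, reducing the network to two series elements.
R_p = (798×150)/(798+150) = 126.3 Ω
R_total = 68.0 + 126.3 = 194.3 Ω
I = V / R_total = 174 / 194.3 = 0.8957 A
Voltage across the parallel pair: V_p = I × R_p = 0.8957 × 126.3 = 113.1 V
R2 sees V_p directly, so P = V_p² / R2.
P_R2 = (113.1)² / 798 = 16.03 W

16.0 W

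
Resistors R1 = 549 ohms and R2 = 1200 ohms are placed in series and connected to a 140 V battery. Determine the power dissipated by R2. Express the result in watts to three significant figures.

The current is common to all series resistors; compute it, then apply P = I²R for the target.
R_total = 549 + 1200 = 1749 Ω
I = V / R_total = 140 / 1749 = 0.08005 A
P_R2 = I² × R2 = (0.08005)² × 1200 = 7.689 W

7.69 W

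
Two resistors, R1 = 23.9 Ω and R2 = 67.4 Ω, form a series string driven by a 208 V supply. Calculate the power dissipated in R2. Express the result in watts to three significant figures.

In a series string the same current flows through every resistor — find that current, then P = I²R for the one we want.
R_total = 23.9 + 67.4 = 91.30 Ω
I = V / R_total = 208 / 91.30 = 2.278 A
P_R2 = I² × R2 = (2.278)² × 67.4 = 349.8 W

350 W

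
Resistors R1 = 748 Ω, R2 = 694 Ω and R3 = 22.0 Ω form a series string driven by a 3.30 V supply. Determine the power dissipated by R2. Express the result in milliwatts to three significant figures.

3.53 mW

Since the resistors are in series they all carry the loop current I = V/R_total; the power in any one is I²R.
R_total = 748 + 694 + 22.0 = 1464 Ω
I = V / R_total = 3.30 / 1464 = 0.002254 A
P_R2 = I² × R2 = (0.002254)² × 694 = 0.003526 W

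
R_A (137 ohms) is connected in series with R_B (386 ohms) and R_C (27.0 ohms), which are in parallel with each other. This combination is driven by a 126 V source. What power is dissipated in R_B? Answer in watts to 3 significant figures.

0.995 W

First combine the parallel branches into one equivalent R_p, then R_A + R_p is a series pair.
R_p = (386×27.0)/(386+27.0) = 25.23 Ω
R_total = 137 + 25.23 = 162.2 Ω
I = V / R_total = 126 / 162.2 = 0.7767 A
Voltage across the parallel pair: V_p = I × R_p = 0.7767 × 25.23 = 19.60 V
With V_p across R_B, its power is V_p²/R_B.
P_R_B = (19.60)² / 386 = 0.9951 W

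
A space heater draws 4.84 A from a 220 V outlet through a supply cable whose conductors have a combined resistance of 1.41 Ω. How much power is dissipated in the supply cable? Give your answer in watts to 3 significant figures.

The supply cable is a series resistance carrying the load current; its dissipation is I²R_line.
The supply cable carries the full 4.84 A.
P_line = I² R_line = (4.840)² × 1.41 = 33.03 W

33.0 W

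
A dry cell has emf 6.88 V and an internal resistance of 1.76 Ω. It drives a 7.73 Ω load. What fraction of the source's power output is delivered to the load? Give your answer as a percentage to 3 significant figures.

Both r and R carry the same current, so the power split is just the resistance split: η = R/(R+r).
η = R / (R + r) = 7.73 / (7.73 + 1.76) = 0.8145

81.5 %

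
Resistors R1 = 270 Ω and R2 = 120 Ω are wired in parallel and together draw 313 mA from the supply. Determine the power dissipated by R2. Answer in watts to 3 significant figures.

The branches share the same voltage, but only the total current is given — find V from the equivalent resistance first.
1/R_eq = 1/270 + 1/120 ⇒ R_eq = 83.08 Ω
V = I_total × R_eq = 0.3130 × 83.08 = 26.00 V
P_R2 = V² / R2 = (26.00)² / 120 = 5.635 W

5.63 W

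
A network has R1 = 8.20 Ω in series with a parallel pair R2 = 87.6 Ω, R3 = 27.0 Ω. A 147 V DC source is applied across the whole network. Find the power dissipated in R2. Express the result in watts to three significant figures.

Replace R2 and R3 with their parallel equivalent so the circuit becomes R1 in series with R_p.
R_p = (87.6×27.0)/(87.6+27.0) = 20.64 Ω
R_total = 8.20 + 20.64 = 28.84 Ω
I = V / R_total = 147 / 28.84 = 5.097 A
Voltage across the parallel pair: V_p = I × R_p = 5.097 × 20.64 = 105.2 V
R2 is across V_p, so use P = V²/R for that branch.
P_R2 = (105.2)² / 87.6 = 126.3 W

126 W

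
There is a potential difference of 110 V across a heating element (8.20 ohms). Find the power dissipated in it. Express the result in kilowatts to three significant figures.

1.48 kW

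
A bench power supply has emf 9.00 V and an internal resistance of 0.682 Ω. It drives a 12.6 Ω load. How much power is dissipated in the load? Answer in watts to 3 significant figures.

5.79 W

Load and internal resistance form a series loop — compute the loop current, then the load power via I²R.
I = ε / (r + R) = 9.00 / (0.682 + 12.6) = 0.6776 A
P_load = I² R = (0.6776)² × 12.6 = 5.785 W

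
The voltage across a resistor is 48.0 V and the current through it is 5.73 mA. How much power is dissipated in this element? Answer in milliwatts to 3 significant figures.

275 mW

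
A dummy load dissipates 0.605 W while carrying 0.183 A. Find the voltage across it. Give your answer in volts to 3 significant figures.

3.31 V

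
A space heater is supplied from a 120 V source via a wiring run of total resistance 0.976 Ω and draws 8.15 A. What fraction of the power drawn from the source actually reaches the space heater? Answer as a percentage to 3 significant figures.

The wiring run carries the full 8.15 A.
P_line = I² R_line = (8.150)² × 0.976 = 64.83 W
P_source = V I = 120 × 8.150 = 978.0 W; P_load = 913.2 W
η = P_load / P_source = 913.2 / 978.0 = 0.9337

93.4 %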